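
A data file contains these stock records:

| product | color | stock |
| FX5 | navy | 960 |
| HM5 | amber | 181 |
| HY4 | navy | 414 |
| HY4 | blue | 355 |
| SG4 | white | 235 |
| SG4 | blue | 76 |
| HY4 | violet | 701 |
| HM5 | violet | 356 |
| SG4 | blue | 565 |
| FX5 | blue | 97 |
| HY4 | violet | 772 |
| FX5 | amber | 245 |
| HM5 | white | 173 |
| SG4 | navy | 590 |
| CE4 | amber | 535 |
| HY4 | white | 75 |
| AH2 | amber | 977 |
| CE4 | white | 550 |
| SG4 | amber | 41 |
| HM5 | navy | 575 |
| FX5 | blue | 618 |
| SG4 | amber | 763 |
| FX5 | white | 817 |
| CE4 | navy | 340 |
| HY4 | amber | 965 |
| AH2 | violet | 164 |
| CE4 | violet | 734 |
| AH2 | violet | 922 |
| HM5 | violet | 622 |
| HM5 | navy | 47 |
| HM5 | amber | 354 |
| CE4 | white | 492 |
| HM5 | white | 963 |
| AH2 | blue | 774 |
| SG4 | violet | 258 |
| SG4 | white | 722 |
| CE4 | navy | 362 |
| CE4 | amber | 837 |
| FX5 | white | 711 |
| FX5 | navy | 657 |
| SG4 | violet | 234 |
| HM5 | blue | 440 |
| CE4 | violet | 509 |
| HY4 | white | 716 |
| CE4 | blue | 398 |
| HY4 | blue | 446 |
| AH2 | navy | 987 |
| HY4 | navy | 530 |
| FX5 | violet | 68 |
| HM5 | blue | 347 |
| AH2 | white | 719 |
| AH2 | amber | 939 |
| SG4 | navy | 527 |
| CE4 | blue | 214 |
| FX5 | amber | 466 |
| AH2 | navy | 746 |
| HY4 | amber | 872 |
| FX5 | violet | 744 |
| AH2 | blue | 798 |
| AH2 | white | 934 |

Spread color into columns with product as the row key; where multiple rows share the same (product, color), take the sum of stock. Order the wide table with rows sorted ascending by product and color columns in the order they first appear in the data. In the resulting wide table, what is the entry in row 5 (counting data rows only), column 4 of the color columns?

With rows sorted ascending by product, row 5 is product=HY4. color columns in first-appearance order: navy, amber, blue, white, violet; column 4 is white.
Long rows with product=HY4, color=white: 75 + 716 = 791.

791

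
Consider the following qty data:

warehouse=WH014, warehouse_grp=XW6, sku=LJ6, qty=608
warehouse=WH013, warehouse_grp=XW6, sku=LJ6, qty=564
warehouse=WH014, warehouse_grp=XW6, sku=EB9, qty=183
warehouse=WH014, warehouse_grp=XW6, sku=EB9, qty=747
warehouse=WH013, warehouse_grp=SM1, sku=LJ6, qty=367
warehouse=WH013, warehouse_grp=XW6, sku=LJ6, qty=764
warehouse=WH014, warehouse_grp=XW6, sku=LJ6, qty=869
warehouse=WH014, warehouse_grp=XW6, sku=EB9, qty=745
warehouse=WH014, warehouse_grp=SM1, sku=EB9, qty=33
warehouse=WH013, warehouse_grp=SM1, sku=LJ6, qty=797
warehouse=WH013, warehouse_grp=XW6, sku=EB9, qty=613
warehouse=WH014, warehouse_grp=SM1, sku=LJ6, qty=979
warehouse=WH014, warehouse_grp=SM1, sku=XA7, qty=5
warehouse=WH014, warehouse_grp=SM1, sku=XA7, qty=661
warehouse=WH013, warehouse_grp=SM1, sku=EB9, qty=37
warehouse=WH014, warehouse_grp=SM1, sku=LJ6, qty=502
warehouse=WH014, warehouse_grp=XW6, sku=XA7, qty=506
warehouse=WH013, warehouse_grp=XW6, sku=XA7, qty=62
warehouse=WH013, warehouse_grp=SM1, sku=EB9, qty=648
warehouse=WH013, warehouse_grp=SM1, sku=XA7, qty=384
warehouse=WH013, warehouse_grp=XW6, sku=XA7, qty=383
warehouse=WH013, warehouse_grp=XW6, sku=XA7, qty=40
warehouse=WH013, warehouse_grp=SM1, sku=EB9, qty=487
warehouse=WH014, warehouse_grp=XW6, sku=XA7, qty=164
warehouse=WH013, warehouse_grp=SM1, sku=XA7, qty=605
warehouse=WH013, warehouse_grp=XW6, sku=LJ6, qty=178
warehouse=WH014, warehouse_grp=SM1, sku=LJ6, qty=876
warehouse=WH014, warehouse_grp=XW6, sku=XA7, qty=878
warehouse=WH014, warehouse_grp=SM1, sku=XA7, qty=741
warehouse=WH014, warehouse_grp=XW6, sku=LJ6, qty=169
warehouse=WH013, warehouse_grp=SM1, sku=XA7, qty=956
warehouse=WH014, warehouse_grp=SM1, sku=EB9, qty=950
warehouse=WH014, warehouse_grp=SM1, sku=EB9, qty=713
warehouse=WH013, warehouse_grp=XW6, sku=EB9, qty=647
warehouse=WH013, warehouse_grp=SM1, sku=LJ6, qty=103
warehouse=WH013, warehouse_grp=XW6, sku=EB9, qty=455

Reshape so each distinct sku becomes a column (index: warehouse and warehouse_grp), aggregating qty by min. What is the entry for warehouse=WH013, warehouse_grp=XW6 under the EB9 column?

Rows with warehouse=WH013, warehouse_grp=XW6 and sku=EB9: qty values are 613, 647, 455.
min(613, 647, 455) = 455.

455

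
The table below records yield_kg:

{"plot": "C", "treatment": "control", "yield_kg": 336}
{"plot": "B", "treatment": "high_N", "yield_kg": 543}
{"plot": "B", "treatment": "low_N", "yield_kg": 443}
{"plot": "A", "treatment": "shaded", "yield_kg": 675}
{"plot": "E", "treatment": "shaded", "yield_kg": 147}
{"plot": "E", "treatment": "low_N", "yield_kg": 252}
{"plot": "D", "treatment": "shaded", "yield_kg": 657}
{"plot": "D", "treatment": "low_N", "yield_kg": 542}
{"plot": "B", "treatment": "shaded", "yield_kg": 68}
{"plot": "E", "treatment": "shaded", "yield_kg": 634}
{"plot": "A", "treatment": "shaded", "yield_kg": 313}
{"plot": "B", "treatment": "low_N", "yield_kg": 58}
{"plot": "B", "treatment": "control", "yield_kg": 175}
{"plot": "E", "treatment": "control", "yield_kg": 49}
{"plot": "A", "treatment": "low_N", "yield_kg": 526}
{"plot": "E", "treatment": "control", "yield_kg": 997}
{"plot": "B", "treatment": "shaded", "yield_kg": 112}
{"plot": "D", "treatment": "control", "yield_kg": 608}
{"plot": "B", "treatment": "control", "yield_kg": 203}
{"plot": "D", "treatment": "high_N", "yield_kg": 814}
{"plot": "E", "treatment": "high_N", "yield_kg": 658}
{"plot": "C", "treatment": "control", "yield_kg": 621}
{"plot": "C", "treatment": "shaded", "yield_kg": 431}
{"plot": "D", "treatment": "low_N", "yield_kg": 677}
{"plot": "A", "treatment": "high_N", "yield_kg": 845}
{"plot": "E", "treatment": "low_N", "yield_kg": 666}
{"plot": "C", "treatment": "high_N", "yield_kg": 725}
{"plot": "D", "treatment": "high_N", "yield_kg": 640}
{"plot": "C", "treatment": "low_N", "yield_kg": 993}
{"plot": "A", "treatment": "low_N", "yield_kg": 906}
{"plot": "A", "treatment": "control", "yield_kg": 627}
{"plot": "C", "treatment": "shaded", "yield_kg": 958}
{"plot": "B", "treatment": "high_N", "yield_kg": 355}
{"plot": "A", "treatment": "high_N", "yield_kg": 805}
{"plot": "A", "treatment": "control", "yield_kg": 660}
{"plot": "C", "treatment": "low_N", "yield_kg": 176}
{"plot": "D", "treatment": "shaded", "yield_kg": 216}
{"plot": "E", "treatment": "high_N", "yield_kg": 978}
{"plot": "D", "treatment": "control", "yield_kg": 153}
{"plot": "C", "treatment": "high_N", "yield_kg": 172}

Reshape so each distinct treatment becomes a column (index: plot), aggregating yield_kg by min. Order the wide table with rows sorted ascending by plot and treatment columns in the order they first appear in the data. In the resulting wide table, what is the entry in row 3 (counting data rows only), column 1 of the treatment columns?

With rows sorted ascending by plot, row 3 is plot=C. treatment columns in first-appearance order: control, high_N, low_N, shaded; column 1 is control.
Long rows with plot=C, treatment=control: min(336, 621) = 336.

336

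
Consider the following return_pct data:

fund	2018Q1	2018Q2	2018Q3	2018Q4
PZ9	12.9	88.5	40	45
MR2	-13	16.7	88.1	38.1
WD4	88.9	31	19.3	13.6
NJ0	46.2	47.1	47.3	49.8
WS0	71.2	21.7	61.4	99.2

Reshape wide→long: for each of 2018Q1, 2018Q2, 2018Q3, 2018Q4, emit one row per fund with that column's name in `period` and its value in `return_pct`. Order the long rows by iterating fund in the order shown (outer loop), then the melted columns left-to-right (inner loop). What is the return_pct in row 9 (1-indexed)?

20 rows total (5 × 4). Row 9: index ⌊(9-1)/4⌋ = 2 into fund → WD4; (9-1) mod 4 = 0 into the melted columns → 2018Q1.
So row 9 is (WD4, 2018Q1, 88.9); return_pct = 88.9.

88.9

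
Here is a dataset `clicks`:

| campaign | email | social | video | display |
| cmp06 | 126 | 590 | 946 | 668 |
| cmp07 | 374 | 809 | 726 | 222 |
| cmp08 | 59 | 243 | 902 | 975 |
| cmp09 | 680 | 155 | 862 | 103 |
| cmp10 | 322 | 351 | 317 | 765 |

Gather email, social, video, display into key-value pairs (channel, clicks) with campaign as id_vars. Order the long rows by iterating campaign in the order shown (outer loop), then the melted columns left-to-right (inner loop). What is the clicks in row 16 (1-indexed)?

103

20 rows total (5 × 4). Row 16: index ⌊(16-1)/4⌋ = 3 into campaign → cmp09; (16-1) mod 4 = 3 into the melted columns → display.
So row 16 is (cmp09, display, 103); clicks = 103.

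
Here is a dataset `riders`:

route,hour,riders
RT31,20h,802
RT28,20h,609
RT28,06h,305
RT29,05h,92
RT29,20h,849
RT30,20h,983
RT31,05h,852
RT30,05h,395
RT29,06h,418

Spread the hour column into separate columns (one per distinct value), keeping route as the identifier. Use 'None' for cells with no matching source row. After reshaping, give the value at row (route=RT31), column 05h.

The long row with route=RT31, hour=05h has riders=852.

852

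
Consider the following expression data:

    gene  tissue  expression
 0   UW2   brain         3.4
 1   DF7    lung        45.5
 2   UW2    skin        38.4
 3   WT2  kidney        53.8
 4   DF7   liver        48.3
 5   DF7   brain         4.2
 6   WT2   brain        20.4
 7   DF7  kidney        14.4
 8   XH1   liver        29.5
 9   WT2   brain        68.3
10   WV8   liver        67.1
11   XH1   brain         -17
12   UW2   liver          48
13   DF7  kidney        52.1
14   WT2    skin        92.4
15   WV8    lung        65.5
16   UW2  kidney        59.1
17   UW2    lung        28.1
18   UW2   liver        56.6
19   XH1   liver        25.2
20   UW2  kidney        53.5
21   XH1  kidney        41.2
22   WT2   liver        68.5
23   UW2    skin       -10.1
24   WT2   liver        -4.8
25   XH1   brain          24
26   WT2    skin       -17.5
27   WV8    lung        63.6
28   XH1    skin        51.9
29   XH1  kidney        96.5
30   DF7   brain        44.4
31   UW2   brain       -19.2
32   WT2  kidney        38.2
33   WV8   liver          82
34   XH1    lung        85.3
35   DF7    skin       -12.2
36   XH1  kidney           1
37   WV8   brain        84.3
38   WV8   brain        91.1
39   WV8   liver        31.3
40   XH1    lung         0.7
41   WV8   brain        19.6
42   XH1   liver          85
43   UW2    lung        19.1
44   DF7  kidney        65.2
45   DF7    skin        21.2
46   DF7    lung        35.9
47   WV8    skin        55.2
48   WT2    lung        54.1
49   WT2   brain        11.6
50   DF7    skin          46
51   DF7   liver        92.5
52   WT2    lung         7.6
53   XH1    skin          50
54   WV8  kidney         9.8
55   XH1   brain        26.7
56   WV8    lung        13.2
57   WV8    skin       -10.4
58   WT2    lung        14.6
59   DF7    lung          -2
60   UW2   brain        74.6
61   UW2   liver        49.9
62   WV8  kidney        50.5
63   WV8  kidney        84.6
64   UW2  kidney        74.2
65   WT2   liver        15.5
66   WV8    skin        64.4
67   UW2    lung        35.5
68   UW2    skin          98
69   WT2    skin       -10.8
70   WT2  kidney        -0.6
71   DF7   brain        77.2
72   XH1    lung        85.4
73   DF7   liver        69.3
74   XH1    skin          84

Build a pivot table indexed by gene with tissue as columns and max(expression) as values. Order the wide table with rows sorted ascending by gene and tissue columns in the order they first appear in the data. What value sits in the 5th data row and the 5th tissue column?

With rows sorted ascending by gene, row 5 is gene=XH1. tissue columns in first-appearance order: brain, lung, skin, kidney, liver; column 5 is liver.
Long rows with gene=XH1, tissue=liver: max(29.5, 25.2, 85) = 85.

85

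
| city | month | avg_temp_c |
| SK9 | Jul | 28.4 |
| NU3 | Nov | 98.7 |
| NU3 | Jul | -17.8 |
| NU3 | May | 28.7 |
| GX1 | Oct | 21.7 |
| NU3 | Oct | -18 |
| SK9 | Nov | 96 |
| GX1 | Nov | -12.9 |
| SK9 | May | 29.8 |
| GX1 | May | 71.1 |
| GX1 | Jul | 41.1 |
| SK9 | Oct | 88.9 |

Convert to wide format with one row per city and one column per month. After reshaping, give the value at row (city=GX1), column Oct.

21.7

Wide layout: rows indexed by city, columns are the 4 distinct month values (Jul, Nov, May, Oct).
Cell (city=GX1, month=Oct) draws from the long row where city=GX1 and month=Oct, which has avg_temp_c=21.7.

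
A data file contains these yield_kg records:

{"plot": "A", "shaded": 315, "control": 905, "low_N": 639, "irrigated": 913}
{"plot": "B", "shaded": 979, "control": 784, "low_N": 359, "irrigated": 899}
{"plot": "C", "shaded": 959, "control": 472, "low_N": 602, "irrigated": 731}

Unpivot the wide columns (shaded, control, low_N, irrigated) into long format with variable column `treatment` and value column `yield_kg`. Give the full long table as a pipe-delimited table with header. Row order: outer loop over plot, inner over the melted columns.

| plot | treatment | yield_kg |
| A | shaded | 315 |
| A | control | 905 |
| A | low_N | 639 |
| A | irrigated | 913 |
| B | shaded | 979 |
| B | control | 784 |
| B | low_N | 359 |
| B | irrigated | 899 |
| C | shaded | 959 |
| C | control | 472 |
| C | low_N | 602 |
| C | irrigated | 731 |

Each (plot, column) pair becomes one row: 3 × 4 = 12 rows.
For example, (A, shaded) → yield_kg=315.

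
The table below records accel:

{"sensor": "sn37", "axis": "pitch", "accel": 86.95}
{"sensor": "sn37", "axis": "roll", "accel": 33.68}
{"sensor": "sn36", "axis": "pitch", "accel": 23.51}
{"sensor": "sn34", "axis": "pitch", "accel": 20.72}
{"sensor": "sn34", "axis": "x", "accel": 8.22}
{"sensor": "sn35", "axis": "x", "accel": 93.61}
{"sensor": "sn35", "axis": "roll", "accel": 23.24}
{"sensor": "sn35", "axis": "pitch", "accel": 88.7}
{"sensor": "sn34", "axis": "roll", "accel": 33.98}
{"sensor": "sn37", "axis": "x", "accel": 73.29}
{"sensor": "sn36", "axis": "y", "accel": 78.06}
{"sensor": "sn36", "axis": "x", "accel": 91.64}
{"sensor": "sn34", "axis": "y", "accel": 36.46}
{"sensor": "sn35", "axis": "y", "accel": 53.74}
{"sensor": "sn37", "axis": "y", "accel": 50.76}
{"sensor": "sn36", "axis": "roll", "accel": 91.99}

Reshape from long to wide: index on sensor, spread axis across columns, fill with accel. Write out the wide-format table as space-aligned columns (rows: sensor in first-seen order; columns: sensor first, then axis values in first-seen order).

sensor  pitch  roll   x      y    
sn37    86.95  33.68  73.29  50.76
sn36    23.51  91.99  91.64  78.06
sn34    20.72  33.98  8.22   36.46
sn35    88.7   23.24  93.61  53.74

Columns: sensor plus the 4 distinct axis values (pitch, roll, x, y).
For example, row sn37 column pitch takes accel=86.95 from the long row (sn37, pitch).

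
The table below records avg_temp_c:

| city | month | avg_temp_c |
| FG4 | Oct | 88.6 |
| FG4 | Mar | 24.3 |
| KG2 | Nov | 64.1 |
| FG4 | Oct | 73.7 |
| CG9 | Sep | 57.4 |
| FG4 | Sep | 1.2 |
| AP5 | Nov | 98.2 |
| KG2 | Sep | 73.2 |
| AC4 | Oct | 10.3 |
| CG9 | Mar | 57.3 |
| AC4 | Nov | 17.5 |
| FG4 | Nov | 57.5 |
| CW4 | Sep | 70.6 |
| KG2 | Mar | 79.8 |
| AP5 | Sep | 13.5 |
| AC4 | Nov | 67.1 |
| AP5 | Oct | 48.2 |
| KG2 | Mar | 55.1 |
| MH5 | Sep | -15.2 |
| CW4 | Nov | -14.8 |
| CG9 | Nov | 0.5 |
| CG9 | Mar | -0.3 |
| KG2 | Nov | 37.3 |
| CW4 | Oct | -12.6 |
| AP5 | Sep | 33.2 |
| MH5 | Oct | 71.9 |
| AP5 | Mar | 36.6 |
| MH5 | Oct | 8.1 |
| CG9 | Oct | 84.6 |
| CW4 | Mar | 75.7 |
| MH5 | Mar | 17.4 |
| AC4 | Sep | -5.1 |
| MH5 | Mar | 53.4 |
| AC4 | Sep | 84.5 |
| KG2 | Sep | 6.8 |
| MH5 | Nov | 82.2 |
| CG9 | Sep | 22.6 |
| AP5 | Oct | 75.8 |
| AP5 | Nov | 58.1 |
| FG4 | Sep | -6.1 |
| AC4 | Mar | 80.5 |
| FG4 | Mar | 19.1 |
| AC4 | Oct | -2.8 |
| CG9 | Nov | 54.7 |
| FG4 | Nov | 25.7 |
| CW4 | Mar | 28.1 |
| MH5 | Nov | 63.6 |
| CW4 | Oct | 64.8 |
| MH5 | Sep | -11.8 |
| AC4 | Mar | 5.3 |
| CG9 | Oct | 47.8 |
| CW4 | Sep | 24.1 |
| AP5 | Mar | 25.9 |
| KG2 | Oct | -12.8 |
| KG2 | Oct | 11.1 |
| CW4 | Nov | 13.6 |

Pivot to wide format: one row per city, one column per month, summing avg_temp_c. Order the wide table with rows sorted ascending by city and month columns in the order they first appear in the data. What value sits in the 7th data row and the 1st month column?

80

With rows sorted ascending by city, row 7 is city=MH5. month columns in first-appearance order: Oct, Mar, Nov, Sep; column 1 is Oct.
Long rows with city=MH5, month=Oct: 71.9 + 8.1 = 80.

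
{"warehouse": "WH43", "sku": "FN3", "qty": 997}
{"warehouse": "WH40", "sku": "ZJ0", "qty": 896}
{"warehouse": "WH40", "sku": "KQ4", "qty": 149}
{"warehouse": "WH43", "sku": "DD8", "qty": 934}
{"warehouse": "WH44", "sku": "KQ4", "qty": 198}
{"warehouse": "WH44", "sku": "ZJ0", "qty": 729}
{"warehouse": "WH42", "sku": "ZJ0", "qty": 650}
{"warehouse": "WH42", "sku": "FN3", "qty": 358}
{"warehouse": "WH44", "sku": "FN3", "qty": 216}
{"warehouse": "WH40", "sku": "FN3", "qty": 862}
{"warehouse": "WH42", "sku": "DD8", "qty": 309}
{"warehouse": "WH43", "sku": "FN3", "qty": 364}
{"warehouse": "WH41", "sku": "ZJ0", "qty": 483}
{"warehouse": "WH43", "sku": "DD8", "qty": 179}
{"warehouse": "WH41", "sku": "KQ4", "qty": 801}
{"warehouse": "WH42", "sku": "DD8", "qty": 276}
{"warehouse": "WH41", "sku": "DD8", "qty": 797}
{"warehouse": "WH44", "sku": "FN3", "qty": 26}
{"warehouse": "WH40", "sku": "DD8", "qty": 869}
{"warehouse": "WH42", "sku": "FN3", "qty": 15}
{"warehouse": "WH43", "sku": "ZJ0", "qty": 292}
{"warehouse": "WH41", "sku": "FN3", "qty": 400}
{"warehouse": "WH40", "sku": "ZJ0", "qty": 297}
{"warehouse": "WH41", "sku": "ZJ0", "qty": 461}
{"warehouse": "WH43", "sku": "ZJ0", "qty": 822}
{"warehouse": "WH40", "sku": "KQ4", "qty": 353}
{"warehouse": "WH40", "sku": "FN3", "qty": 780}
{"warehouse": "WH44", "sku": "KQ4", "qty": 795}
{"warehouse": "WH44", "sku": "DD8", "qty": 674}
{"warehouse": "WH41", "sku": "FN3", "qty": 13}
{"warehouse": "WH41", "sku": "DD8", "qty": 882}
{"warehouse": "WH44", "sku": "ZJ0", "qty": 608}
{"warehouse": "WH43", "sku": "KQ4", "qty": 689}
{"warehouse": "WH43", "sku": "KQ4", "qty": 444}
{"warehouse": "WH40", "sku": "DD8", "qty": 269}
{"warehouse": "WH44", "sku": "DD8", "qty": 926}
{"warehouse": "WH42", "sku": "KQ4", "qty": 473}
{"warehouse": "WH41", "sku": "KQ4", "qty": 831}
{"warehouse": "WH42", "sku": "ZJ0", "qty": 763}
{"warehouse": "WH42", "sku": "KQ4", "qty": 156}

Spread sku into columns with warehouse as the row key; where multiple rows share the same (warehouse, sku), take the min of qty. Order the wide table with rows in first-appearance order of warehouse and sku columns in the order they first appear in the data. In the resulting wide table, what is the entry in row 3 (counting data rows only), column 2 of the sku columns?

With rows in first-appearance order of warehouse, row 3 is warehouse=WH44. sku columns in first-appearance order: FN3, ZJ0, KQ4, DD8; column 2 is ZJ0.
Long rows with warehouse=WH44, sku=ZJ0: min(729, 608) = 608.

608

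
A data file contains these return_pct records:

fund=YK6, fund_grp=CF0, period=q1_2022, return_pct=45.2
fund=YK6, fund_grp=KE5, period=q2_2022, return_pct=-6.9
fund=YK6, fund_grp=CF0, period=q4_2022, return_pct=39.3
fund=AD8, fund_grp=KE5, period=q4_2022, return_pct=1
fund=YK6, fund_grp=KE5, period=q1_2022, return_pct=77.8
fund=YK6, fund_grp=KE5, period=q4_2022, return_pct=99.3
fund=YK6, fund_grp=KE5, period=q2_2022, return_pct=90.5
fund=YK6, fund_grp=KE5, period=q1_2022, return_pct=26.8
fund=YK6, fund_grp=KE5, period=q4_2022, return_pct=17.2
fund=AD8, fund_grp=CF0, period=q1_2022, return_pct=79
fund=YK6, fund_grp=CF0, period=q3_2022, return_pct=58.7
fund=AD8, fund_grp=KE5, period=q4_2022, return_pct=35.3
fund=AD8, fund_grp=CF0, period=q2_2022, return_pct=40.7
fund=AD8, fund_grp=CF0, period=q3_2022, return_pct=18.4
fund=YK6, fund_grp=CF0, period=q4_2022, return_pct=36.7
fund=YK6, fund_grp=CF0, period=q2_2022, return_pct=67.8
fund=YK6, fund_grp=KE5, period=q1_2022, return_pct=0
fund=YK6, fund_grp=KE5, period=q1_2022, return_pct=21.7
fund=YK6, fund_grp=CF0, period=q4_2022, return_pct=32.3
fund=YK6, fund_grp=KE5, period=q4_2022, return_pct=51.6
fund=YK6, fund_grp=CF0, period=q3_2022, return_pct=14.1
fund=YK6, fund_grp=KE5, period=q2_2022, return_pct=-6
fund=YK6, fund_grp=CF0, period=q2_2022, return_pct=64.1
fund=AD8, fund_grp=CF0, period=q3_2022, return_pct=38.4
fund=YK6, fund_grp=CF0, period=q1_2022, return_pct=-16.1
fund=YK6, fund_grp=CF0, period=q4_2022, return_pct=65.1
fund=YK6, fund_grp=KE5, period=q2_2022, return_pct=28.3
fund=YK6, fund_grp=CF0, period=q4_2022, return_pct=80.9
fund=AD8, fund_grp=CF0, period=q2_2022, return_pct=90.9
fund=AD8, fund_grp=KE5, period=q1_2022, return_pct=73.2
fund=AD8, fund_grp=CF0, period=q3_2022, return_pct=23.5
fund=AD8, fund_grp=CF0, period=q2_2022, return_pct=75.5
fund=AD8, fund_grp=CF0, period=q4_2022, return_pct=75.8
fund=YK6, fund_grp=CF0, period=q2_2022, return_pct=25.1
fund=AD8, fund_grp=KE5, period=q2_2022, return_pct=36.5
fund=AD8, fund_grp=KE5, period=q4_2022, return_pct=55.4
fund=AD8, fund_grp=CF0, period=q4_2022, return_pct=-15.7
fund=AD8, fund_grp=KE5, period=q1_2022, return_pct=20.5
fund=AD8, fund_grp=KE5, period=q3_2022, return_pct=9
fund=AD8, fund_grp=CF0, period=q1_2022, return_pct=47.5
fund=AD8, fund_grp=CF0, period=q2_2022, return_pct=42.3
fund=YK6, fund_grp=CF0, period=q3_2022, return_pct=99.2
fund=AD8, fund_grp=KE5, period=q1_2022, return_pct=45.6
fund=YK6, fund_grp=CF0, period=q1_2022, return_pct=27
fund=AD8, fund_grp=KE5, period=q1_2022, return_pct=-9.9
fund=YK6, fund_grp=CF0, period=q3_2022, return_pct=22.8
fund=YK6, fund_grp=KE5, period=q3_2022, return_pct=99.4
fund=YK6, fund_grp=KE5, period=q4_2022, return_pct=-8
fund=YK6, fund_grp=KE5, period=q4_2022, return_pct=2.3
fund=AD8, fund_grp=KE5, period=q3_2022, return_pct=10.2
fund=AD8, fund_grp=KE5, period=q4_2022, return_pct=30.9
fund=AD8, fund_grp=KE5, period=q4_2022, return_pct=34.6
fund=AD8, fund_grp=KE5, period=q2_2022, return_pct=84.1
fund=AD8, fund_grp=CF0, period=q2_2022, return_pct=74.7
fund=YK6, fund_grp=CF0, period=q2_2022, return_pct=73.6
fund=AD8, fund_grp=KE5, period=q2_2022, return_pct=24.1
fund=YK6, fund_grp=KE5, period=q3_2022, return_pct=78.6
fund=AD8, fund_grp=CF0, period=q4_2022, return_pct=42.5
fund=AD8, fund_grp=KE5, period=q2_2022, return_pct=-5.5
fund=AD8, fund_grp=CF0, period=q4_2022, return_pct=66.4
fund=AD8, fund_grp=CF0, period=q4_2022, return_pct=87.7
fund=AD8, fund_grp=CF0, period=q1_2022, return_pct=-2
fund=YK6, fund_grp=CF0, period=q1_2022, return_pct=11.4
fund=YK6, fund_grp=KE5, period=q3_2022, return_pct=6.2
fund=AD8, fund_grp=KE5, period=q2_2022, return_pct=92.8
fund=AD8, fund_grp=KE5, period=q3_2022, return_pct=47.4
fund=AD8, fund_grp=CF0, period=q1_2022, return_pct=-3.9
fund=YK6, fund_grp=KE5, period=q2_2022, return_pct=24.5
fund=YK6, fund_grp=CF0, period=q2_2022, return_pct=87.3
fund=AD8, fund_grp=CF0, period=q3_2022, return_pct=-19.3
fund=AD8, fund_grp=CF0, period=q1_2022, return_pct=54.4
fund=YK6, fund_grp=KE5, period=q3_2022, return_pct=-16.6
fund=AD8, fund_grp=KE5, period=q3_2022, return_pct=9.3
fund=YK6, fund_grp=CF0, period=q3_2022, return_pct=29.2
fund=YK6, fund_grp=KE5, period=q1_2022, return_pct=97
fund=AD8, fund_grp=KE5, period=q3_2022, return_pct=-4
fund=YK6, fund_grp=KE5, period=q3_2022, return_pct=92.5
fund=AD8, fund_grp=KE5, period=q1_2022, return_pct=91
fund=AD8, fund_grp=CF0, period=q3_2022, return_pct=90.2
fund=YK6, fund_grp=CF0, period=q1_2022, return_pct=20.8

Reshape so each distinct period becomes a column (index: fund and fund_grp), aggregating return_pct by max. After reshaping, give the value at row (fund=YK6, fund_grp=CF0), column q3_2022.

99.2

Rows with fund=YK6, fund_grp=CF0 and period=q3_2022: return_pct values are 58.7, 14.1, 99.2, 22.8, 29.2.
max(58.7, 14.1, 99.2, 22.8, 29.2) = 99.2.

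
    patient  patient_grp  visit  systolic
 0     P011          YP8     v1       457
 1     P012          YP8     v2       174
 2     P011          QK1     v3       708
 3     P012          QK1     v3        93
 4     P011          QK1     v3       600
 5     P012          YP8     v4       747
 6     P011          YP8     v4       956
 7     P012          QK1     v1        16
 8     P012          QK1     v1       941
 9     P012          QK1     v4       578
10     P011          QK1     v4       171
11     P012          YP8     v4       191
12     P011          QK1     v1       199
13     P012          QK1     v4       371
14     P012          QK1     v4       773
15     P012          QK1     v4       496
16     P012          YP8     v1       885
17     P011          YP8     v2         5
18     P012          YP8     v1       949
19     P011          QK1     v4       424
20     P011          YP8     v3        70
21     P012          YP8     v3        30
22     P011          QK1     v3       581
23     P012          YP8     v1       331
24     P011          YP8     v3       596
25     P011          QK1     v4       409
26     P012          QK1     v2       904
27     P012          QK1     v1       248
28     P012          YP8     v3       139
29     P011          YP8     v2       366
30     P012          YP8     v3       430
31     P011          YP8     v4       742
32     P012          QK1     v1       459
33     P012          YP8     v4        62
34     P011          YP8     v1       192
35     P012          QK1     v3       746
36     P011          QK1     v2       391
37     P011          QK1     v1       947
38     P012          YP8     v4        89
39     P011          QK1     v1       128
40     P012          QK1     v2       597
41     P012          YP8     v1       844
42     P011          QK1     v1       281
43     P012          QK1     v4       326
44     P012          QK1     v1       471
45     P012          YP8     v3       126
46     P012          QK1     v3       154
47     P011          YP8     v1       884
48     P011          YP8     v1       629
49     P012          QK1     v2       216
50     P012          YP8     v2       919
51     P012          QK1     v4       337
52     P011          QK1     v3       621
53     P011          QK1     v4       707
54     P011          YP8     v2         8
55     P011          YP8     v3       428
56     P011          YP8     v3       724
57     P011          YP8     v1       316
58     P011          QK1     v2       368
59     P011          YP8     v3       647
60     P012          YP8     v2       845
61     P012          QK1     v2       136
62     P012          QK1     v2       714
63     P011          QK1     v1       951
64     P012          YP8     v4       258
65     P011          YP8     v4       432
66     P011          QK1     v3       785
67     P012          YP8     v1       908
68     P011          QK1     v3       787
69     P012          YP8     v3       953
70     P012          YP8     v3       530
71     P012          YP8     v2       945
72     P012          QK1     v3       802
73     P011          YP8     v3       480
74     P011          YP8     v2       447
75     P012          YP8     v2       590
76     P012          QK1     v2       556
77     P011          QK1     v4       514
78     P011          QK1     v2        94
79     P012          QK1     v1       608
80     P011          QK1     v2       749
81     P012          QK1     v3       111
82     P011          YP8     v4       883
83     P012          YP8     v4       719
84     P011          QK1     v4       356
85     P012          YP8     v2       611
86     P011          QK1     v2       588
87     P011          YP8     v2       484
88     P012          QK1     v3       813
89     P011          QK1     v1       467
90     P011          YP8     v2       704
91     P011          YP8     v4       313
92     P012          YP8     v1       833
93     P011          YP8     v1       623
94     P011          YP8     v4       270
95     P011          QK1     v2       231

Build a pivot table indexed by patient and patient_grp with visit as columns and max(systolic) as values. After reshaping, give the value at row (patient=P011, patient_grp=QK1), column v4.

707

Rows with patient=P011, patient_grp=QK1 and visit=v4: systolic values are 171, 424, 409, 707, 514, 356.
max(171, 424, 409, 707, 514, 356) = 707.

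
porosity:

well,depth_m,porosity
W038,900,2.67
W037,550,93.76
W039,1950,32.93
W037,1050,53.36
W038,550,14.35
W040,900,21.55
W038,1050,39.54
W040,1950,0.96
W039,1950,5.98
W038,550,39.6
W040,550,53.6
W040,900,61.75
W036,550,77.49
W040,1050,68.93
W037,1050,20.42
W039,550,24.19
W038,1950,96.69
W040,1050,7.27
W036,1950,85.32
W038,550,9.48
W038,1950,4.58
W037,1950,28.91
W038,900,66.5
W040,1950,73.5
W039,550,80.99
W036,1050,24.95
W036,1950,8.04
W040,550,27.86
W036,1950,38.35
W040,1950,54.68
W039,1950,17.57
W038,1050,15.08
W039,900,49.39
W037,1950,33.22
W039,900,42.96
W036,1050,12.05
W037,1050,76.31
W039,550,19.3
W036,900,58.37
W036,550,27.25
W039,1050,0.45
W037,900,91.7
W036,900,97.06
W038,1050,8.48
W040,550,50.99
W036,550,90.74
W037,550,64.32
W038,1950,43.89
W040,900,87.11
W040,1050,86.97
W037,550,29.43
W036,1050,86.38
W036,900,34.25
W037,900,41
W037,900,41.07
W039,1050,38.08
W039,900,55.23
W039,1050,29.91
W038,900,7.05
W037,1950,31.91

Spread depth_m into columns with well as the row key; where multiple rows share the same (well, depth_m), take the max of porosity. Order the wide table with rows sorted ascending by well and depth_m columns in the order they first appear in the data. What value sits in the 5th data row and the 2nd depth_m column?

With rows sorted ascending by well, row 5 is well=W040. depth_m columns in first-appearance order: 900, 550, 1950, 1050; column 2 is 550.
Long rows with well=W040, depth_m=550: max(53.6, 27.86, 50.99) = 53.6.

53.6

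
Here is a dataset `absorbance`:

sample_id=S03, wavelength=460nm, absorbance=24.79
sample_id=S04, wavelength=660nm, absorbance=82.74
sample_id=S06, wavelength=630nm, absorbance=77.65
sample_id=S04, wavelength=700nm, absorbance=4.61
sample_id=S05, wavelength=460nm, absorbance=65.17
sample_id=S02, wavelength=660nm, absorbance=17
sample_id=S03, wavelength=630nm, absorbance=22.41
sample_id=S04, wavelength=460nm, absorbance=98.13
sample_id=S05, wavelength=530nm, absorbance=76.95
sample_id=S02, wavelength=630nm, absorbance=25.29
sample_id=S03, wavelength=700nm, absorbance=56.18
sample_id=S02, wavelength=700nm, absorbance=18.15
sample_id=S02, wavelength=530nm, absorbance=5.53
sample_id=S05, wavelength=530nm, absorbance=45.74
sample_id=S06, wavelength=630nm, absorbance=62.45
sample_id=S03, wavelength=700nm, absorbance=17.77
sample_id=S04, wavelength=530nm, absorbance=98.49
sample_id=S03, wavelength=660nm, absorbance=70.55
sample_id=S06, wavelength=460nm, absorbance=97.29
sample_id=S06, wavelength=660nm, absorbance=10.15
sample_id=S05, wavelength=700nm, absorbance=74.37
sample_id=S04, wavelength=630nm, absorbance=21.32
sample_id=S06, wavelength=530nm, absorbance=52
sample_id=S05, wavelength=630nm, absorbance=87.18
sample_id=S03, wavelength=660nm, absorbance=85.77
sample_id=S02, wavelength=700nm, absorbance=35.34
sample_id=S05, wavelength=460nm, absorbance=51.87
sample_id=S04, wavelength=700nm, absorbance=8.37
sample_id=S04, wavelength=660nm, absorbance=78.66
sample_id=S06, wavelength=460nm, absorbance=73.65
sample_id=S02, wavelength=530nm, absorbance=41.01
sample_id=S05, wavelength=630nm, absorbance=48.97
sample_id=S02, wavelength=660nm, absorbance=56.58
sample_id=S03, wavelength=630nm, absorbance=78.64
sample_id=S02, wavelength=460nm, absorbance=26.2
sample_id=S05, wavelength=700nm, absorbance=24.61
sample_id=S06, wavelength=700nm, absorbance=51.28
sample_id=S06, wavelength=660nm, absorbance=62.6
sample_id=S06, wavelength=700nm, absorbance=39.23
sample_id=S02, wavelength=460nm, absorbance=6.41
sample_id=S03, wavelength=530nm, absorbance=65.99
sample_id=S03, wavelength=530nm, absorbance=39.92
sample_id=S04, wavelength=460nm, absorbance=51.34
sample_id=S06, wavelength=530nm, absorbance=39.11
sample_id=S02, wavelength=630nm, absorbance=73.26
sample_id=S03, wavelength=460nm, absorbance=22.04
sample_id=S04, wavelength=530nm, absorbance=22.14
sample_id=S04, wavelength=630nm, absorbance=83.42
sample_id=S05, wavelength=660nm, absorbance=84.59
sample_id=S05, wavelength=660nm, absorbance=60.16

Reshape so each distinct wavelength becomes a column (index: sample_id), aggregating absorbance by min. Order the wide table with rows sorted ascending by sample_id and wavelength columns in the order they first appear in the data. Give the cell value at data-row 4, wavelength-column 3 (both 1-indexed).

With rows sorted ascending by sample_id, row 4 is sample_id=S05. wavelength columns in first-appearance order: 460nm, 660nm, 630nm, 700nm, 530nm; column 3 is 630nm.
Long rows with sample_id=S05, wavelength=630nm: min(87.18, 48.97) = 48.97.

48.97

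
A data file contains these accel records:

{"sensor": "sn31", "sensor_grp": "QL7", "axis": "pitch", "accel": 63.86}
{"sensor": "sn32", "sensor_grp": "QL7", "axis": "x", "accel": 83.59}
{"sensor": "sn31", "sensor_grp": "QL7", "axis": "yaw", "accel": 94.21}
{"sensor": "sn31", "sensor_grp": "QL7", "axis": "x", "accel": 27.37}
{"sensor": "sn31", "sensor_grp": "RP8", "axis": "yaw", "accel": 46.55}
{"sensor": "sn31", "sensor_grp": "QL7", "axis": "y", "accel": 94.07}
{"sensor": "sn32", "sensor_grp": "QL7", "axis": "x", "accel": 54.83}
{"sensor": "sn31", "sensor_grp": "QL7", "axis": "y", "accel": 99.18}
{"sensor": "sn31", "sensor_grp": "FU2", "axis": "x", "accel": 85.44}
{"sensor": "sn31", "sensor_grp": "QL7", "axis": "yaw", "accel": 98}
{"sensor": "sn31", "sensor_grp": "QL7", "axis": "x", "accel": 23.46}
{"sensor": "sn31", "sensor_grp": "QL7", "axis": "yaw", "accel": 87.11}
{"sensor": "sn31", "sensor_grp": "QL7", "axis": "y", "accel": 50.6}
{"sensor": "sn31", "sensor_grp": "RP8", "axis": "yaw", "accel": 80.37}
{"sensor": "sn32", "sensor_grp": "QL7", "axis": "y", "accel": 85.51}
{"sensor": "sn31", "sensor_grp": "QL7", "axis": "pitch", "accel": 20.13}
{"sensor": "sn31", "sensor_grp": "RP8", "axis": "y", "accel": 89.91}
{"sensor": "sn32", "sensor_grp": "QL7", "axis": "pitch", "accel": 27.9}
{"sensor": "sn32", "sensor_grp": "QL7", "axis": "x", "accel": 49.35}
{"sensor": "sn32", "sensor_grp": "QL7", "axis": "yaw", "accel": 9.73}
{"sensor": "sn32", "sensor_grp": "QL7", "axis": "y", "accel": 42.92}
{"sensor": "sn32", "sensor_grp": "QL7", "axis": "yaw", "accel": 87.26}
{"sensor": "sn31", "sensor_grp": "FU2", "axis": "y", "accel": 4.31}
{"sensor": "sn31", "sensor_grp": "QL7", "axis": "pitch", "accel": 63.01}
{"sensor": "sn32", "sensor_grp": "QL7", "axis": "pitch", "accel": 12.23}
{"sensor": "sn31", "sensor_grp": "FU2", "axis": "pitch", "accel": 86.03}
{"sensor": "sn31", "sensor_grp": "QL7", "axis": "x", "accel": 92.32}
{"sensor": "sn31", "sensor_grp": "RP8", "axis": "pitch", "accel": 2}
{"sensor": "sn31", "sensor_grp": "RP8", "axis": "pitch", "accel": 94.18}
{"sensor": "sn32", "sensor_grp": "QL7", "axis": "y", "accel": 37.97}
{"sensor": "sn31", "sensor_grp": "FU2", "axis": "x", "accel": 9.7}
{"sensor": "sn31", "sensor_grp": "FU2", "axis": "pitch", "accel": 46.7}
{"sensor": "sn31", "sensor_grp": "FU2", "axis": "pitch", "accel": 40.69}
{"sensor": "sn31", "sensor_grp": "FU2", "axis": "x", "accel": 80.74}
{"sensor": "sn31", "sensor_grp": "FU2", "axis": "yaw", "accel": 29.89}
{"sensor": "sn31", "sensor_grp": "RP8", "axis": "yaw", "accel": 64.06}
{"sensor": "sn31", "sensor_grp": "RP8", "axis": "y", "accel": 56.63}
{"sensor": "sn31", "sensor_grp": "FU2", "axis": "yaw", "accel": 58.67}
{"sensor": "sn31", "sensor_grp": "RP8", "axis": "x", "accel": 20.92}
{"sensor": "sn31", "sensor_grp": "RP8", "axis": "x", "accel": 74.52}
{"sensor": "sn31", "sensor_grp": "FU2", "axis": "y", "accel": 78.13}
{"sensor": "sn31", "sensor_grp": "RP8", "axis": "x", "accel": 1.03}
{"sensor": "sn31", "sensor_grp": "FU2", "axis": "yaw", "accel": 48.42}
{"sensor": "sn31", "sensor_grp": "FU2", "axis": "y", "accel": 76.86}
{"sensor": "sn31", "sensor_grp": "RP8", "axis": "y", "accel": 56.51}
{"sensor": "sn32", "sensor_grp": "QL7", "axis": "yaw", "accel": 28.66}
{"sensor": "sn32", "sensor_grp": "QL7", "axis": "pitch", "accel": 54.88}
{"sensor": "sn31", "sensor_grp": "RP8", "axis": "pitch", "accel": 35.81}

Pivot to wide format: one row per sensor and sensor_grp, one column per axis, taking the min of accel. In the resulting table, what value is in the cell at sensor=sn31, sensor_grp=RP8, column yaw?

Rows with sensor=sn31, sensor_grp=RP8 and axis=yaw: accel values are 46.55, 80.37, 64.06.
min(46.55, 80.37, 64.06) = 46.55.

46.55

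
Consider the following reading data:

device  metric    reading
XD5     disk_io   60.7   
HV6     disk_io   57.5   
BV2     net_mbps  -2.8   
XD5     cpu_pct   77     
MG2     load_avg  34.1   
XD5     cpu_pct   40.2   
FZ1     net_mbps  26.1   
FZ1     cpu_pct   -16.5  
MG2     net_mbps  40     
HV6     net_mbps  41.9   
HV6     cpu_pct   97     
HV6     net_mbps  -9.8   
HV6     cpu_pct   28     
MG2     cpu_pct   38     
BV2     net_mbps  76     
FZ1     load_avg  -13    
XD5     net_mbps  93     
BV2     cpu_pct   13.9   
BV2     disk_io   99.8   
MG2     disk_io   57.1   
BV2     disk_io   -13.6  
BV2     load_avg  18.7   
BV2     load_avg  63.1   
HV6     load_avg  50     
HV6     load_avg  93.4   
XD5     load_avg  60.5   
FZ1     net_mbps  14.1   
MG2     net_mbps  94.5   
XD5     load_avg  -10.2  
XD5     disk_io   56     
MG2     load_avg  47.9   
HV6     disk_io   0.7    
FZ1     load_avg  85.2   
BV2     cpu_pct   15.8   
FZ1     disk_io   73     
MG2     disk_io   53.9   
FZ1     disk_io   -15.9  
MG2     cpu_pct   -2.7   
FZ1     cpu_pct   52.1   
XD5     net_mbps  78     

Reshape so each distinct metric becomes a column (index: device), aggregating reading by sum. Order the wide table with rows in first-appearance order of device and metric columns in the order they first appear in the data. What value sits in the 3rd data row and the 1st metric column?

With rows in first-appearance order of device, row 3 is device=BV2. metric columns in first-appearance order: disk_io, net_mbps, cpu_pct, load_avg; column 1 is disk_io.
Long rows with device=BV2, metric=disk_io: 99.8 + -13.6 = 86.2.

86.2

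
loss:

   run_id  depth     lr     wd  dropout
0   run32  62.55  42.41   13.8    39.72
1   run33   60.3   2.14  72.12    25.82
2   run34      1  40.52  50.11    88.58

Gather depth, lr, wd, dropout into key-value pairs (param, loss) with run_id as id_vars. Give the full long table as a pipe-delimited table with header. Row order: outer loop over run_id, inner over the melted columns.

| run_id | param | loss |
| run32 | depth | 62.55 |
| run32 | lr | 42.41 |
| run32 | wd | 13.8 |
| run32 | dropout | 39.72 |
| run33 | depth | 60.3 |
| run33 | lr | 2.14 |
| run33 | wd | 72.12 |
| run33 | dropout | 25.82 |
| run34 | depth | 1 |
| run34 | lr | 40.52 |
| run34 | wd | 50.11 |
| run34 | dropout | 88.58 |

Each (run_id, column) pair becomes one row: 3 × 4 = 12 rows.
For example, (run32, depth) → loss=62.55.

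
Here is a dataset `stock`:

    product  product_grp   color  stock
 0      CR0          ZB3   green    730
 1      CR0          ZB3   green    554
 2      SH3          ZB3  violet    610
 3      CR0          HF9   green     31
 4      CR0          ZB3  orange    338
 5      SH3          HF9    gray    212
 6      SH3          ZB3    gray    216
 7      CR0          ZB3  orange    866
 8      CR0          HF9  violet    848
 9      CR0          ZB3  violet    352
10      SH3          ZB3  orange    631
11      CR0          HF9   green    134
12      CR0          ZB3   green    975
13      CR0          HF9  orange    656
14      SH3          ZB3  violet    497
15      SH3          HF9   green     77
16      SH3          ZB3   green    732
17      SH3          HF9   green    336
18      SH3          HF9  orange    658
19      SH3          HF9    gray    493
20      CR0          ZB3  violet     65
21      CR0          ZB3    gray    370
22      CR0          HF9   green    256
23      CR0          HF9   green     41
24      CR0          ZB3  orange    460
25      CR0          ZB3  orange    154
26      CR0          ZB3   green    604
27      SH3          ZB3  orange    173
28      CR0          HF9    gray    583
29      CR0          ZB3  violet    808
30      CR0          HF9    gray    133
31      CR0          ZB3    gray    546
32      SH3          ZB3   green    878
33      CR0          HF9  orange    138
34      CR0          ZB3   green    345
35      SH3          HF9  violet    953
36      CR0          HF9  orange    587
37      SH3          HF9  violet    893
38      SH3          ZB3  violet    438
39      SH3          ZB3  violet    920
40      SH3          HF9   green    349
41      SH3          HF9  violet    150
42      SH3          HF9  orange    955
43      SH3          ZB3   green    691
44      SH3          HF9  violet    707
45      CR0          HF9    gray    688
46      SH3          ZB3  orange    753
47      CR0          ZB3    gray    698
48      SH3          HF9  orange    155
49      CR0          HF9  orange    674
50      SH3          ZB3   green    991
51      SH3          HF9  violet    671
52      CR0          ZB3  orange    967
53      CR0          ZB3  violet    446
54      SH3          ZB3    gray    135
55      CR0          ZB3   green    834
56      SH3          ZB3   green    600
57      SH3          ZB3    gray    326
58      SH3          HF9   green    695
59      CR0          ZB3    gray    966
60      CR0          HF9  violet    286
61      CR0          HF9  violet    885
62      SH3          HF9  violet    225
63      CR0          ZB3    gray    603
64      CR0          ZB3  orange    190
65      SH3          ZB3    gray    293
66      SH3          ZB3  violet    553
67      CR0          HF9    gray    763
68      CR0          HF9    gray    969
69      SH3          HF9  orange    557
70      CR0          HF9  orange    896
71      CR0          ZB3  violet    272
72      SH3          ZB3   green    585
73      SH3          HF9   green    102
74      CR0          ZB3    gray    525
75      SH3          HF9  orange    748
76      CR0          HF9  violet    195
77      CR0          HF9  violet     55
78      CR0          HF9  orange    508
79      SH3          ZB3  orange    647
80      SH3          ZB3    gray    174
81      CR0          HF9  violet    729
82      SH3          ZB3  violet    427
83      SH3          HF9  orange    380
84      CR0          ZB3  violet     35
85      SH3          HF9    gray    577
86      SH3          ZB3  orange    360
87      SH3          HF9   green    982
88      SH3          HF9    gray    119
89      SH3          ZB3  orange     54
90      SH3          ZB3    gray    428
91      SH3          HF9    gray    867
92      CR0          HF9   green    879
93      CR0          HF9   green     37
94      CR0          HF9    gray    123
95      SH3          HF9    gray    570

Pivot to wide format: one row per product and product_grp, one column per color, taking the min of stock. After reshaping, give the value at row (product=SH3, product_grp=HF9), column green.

Rows with product=SH3, product_grp=HF9 and color=green: stock values are 77, 336, 349, 695, 102, 982.
min(77, 336, 349, 695, 102, 982) = 77.

77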